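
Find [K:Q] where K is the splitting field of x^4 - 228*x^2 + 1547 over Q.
[K:Q] = 4

f factors as (x^2 - 7)(x^2 - 221); the splitting field is K = Q(sqrt(7), sqrt(221)). Since 7, 221, and 1547 are all non-squares in Q, the three subfields Q(sqrt(7)), Q(sqrt(221)), Q(sqrt(1547)) are distinct degree-2 extensions, so [K:Q] = 4 (Klein four Galois group).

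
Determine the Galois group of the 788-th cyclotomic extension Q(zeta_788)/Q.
|Gal(Q(zeta_788)/Q)| = phi(788) = 392; group ≅ (Z/788Z)^* ≅ Z/2Z × Z/196Z

The n-th cyclotomic polynomial Φ_788(x) is the minimal polynomial of zeta_788 over Q and has degree phi(788) = 392. So Q(zeta_788) is a degree-392 Galois extension with Galois group (Z/788Z)^*. By CRT, (Z/788Z)^* ≅ (Z/4Z)^* × (Z/197Z)^*. Each prime-power unit group is (Z/4Z)^* ≅ Z/2Z; (Z/197Z)^* ≅ Z/196Z. Hence Gal(Q(zeta_788)/Q) ≅ Z/2Z × Z/196Z.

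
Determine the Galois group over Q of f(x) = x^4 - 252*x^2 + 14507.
Gal(K/Q) = V_4 (Klein four-group, Z/2Z × Z/2Z)

f factors as (x^2 - 163)(x^2 - 89), so the splitting field is K = Q(sqrt(163), sqrt(89)). The elements 163, 89, 14507 are all non-squares in Q, so sqrt(163) and sqrt(89) generate independent quadratic extensions. Thus [K:Q] = 4 and Gal(K/Q) is generated by the two order-2 automorphisms sqrt(163) ↦ -sqrt(163) and sqrt(89) ↦ -sqrt(89), giving V_4.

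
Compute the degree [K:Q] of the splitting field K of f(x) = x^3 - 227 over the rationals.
[K:Q] = 6

x^3 - 227 has one real root r = 227^(1/3) and two complex roots r*zeta_3, r*zeta_3^2 where zeta_3 = e^(2*pi*i/3). The splitting field is Q(r, zeta_3). [Q(r):Q] = 3 and [Q(zeta_3):Q] = 2 with gcd = 1, so [Q(r, zeta_3):Q] = 3 * 2 = 6.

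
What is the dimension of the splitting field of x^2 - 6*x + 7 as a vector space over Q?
[K:Q] = 2

The discriminant of x^2 + (-6)*x + (7) is b^2 - 4c = 36 - (28) = 8. Since 8 is not a perfect square in Q, the polynomial is irreducible over Q. Its two roots generate a degree-2 extension, so [K:Q] = 2.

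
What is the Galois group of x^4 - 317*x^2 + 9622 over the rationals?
Gal(K/Q) = V_4 (Klein four-group, Z/2Z × Z/2Z)

f factors as (x^2 - 34)(x^2 - 283), so the splitting field is K = Q(sqrt(34), sqrt(283)). The elements 34, 283, 9622 are all non-squares in Q, so sqrt(34) and sqrt(283) generate independent quadratic extensions. Thus [K:Q] = 4 and Gal(K/Q) is generated by the two order-2 automorphisms sqrt(34) ↦ -sqrt(34) and sqrt(283) ↦ -sqrt(283), giving V_4.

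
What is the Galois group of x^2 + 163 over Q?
Gal(K/Q) = Z/2Z (cyclic of order 2)

x^2 + 163 is irreducible over Q since -163 is not a rational square. The splitting field Q(sqrt(-163)) has degree 2 over Q, and its unique nontrivial automorphism is sqrt(-163) ↦ -sqrt(-163). Hence Gal(Q(sqrt(-163))/Q) = Z/2Z.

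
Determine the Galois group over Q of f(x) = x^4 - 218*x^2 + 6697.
Gal(K/Q) = V_4 (Klein four-group, Z/2Z × Z/2Z)

f factors as (x^2 - 37)(x^2 - 181), so the splitting field is K = Q(sqrt(37), sqrt(181)). The elements 37, 181, 6697 are all non-squares in Q, so sqrt(37) and sqrt(181) generate independent quadratic extensions. Thus [K:Q] = 4 and Gal(K/Q) is generated by the two order-2 automorphisms sqrt(37) ↦ -sqrt(37) and sqrt(181) ↦ -sqrt(181), giving V_4.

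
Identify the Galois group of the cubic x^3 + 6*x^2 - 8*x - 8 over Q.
Gal(K/Q) = S_3 (symmetric group of order 6)

Compute the discriminant of x^3 + (6)*x^2 + (-8)*x + (-8): Δ = 16448. Since Δ is not a rational square, the Galois group is not contained in A_3; it must be the full S_3 (irreducibility of the cubic rules out anything smaller).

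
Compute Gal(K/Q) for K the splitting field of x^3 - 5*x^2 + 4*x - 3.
Gal(K/Q) = S_3 (symmetric group of order 6)

Compute the discriminant of x^3 + (-5)*x^2 + (4)*x + (-3): Δ = -519. Since Δ is not a rational square, the Galois group is not contained in A_3; it must be the full S_3 (irreducibility of the cubic rules out anything smaller).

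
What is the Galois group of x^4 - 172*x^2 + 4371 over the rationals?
Gal(K/Q) = V_4 (Klein four-group, Z/2Z × Z/2Z)

f factors as (x^2 - 141)(x^2 - 31), so the splitting field is K = Q(sqrt(141), sqrt(31)). The elements 141, 31, 4371 are all non-squares in Q, so sqrt(141) and sqrt(31) generate independent quadratic extensions. Thus [K:Q] = 4 and Gal(K/Q) is generated by the two order-2 automorphisms sqrt(141) ↦ -sqrt(141) and sqrt(31) ↦ -sqrt(31), giving V_4.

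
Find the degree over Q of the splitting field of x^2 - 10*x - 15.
[K:Q] = 2

The discriminant of x^2 + (-10)*x + (-15) is b^2 - 4c = 100 - (-60) = 160. Since 160 is not a perfect square in Q, the polynomial is irreducible over Q. Its two roots generate a degree-2 extension, so [K:Q] = 2.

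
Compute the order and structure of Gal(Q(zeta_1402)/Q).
|Gal(Q(zeta_1402)/Q)| = phi(1402) = 700; group ≅ (Z/1402Z)^* ≅ Z/700Z

The n-th cyclotomic polynomial Φ_1402(x) is the minimal polynomial of zeta_1402 over Q and has degree phi(1402) = 700. So Q(zeta_1402) is a degree-700 Galois extension with Galois group (Z/1402Z)^*. By CRT, (Z/1402Z)^* ≅ (Z/2Z)^* × (Z/701Z)^*. Each prime-power unit group is (Z/2Z)^* ≅ trivial group (order 1); (Z/701Z)^* ≅ Z/700Z. Hence Gal(Q(zeta_1402)/Q) ≅ Z/700Z.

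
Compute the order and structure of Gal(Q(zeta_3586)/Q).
|Gal(Q(zeta_3586)/Q)| = phi(3586) = 1620; group ≅ (Z/3586Z)^* ≅ Z/10Z × Z/162Z

The n-th cyclotomic polynomial Φ_3586(x) is the minimal polynomial of zeta_3586 over Q and has degree phi(3586) = 1620. So Q(zeta_3586) is a degree-1620 Galois extension with Galois group (Z/3586Z)^*. By CRT, (Z/3586Z)^* ≅ (Z/2Z)^* × (Z/11Z)^* × (Z/163Z)^*. Each prime-power unit group is (Z/2Z)^* ≅ trivial group (order 1); (Z/11Z)^* ≅ Z/10Z; (Z/163Z)^* ≅ Z/162Z. Hence Gal(Q(zeta_3586)/Q) ≅ Z/10Z × Z/162Z.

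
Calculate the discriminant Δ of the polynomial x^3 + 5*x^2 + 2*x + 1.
Δ = -279

For x^3 + a x^2 + b x + c the discriminant is Δ = 18 a b c - 4 a^3 c + a^2 b^2 - 4 b^3 - 27 c^2.
Plug a = 5, b = 2, c = 1:
  18*(5)*(2)*(1) - 4*(5)^3*(1) + (5)^2*(2)^2 - 4*(2)^3 - 27*(1)^2
  = 180 + (-500) + 100 + (-32) + (-27)
  = -279.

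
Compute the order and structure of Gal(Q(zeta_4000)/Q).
|Gal(Q(zeta_4000)/Q)| = phi(4000) = 1600; group ≅ (Z/4000Z)^* ≅ Z/2Z × Z/8Z × Z/100Z

The n-th cyclotomic polynomial Φ_4000(x) is the minimal polynomial of zeta_4000 over Q and has degree phi(4000) = 1600. So Q(zeta_4000) is a degree-1600 Galois extension with Galois group (Z/4000Z)^*. By CRT, (Z/4000Z)^* ≅ (Z/32Z)^* × (Z/125Z)^*. Each prime-power unit group is (Z/32Z)^* ≅ Z/2Z × Z/8Z; (Z/125Z)^* ≅ Z/100Z. Hence Gal(Q(zeta_4000)/Q) ≅ Z/2Z × Z/8Z × Z/100Z.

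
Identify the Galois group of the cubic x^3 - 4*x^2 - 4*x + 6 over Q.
Gal(K/Q) = S_3 (symmetric group of order 6)

Compute the discriminant of x^3 + (-4)*x^2 + (-4)*x + (6): Δ = 2804. Since Δ is not a rational square, the Galois group is not contained in A_3; it must be the full S_3 (irreducibility of the cubic rules out anything smaller).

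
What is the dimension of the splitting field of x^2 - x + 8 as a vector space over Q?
[K:Q] = 2

The discriminant of x^2 + (-1)*x + (8) is b^2 - 4c = 1 - (32) = -31. Since -31 is not a perfect square in Q, the polynomial is irreducible over Q. Its two roots generate a degree-2 extension, so [K:Q] = 2.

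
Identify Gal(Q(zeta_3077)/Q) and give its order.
|Gal(Q(zeta_3077)/Q)| = phi(3077) = 2880; group ≅ (Z/3077Z)^* ≅ Z/16Z × Z/180Z

The n-th cyclotomic polynomial Φ_3077(x) is the minimal polynomial of zeta_3077 over Q and has degree phi(3077) = 2880. So Q(zeta_3077) is a degree-2880 Galois extension with Galois group (Z/3077Z)^*. By CRT, (Z/3077Z)^* ≅ (Z/17Z)^* × (Z/181Z)^*. Each prime-power unit group is (Z/17Z)^* ≅ Z/16Z; (Z/181Z)^* ≅ Z/180Z. Hence Gal(Q(zeta_3077)/Q) ≅ Z/16Z × Z/180Z.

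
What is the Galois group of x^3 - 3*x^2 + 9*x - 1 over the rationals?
Gal(K/Q) = S_3 (symmetric group of order 6)

Compute the discriminant of x^3 + (-3)*x^2 + (9)*x + (-1): Δ = -1836. Since Δ is not a rational square, the Galois group is not contained in A_3; it must be the full S_3 (irreducibility of the cubic rules out anything smaller).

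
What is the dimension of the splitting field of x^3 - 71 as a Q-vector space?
[K:Q] = 6

x^3 - 71 has one real root r = 71^(1/3) and two complex roots r*zeta_3, r*zeta_3^2 where zeta_3 = e^(2*pi*i/3). The splitting field is Q(r, zeta_3). [Q(r):Q] = 3 and [Q(zeta_3):Q] = 2 with gcd = 1, so [Q(r, zeta_3):Q] = 3 * 2 = 6.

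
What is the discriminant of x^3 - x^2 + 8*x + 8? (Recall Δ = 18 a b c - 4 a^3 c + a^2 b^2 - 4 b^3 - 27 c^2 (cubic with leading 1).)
Δ = -4832

For x^3 + a x^2 + b x + c the discriminant is Δ = 18 a b c - 4 a^3 c + a^2 b^2 - 4 b^3 - 27 c^2.
Plug a = -1, b = 8, c = 8:
  18*(-1)*(8)*(8) - 4*(-1)^3*(8) + (-1)^2*(8)^2 - 4*(8)^3 - 27*(8)^2
  = -1152 + (32) + 64 + (-2048) + (-1728)
  = -4832.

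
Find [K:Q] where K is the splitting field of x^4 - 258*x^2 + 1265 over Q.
[K:Q] = 4

f factors as (x^2 - 5)(x^2 - 253); the splitting field is K = Q(sqrt(5), sqrt(253)). Since 5, 253, and 1265 are all non-squares in Q, the three subfields Q(sqrt(5)), Q(sqrt(253)), Q(sqrt(1265)) are distinct degree-2 extensions, so [K:Q] = 4 (Klein four Galois group).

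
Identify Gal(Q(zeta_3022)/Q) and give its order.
|Gal(Q(zeta_3022)/Q)| = phi(3022) = 1510; group ≅ (Z/3022Z)^* ≅ Z/1510Z

The n-th cyclotomic polynomial Φ_3022(x) is the minimal polynomial of zeta_3022 over Q and has degree phi(3022) = 1510. So Q(zeta_3022) is a degree-1510 Galois extension with Galois group (Z/3022Z)^*. By CRT, (Z/3022Z)^* ≅ (Z/2Z)^* × (Z/1511Z)^*. Each prime-power unit group is (Z/2Z)^* ≅ trivial group (order 1); (Z/1511Z)^* ≅ Z/1510Z. Hence Gal(Q(zeta_3022)/Q) ≅ Z/1510Z.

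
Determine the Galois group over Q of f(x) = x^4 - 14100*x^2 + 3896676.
Gal(K/Q) = Z/2Z (cyclic of order 2)

f factors as (x^2 - 13818)(x^2 - 282), so the splitting field is K = Q(sqrt(13818), sqrt(282)). The squarefree part of 13818 is 282 and the squarefree part of 282 is also 282, so sqrt(13818) and sqrt(282) are both rational multiples of sqrt(282). Hence Q(sqrt(13818)) = Q(sqrt(282)) = Q(sqrt(282)), and the splitting field collapses to a single degree-2 extension with Galois group Z/2Z.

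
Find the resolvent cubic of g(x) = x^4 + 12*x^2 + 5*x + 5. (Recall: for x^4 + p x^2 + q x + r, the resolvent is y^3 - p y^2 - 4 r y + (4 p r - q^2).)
h(y) = y^3 - 12*y^2 - 20*y + 215

Identify coefficients: p = 12, q = 5, r = 5.
Plug into h(y) = y^3 - p y^2 - 4 r y + (4 p r - q^2):
  h(y) = y^3 - (12) y^2 - 4*(5) y + (4*(12)*(5) - (5)^2)
       = y^3 + (-12) y^2 + (-20) y + (215).
Simplifying: h(y) = y^3 - 12*y^2 - 20*y + 215.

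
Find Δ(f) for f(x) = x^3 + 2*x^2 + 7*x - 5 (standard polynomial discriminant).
Δ = -2951

For x^3 + a x^2 + b x + c the discriminant is Δ = 18 a b c - 4 a^3 c + a^2 b^2 - 4 b^3 - 27 c^2.
Plug a = 2, b = 7, c = -5:
  18*(2)*(7)*(-5) - 4*(2)^3*(-5) + (2)^2*(7)^2 - 4*(7)^3 - 27*(-5)^2
  = -1260 + (160) + 196 + (-1372) + (-675)
  = -2951.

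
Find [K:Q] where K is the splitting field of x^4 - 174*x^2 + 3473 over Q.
[K:Q] = 4

f factors as (x^2 - 151)(x^2 - 23); the splitting field is K = Q(sqrt(151), sqrt(23)). Since 151, 23, and 3473 are all non-squares in Q, the three subfields Q(sqrt(151)), Q(sqrt(23)), Q(sqrt(3473)) are distinct degree-2 extensions, so [K:Q] = 4 (Klein four Galois group).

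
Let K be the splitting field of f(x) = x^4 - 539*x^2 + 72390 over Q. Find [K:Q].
[K:Q] = 4

f factors as (x^2 - 254)(x^2 - 285); the splitting field is K = Q(sqrt(254), sqrt(285)). Since 254, 285, and 72390 are all non-squares in Q, the three subfields Q(sqrt(254)), Q(sqrt(285)), Q(sqrt(72390)) are distinct degree-2 extensions, so [K:Q] = 4 (Klein four Galois group).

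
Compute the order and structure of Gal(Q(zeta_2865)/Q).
|Gal(Q(zeta_2865)/Q)| = phi(2865) = 1520; group ≅ (Z/2865Z)^* ≅ Z/2Z × Z/4Z × Z/190Z

The n-th cyclotomic polynomial Φ_2865(x) is the minimal polynomial of zeta_2865 over Q and has degree phi(2865) = 1520. So Q(zeta_2865) is a degree-1520 Galois extension with Galois group (Z/2865Z)^*. By CRT, (Z/2865Z)^* ≅ (Z/3Z)^* × (Z/5Z)^* × (Z/191Z)^*. Each prime-power unit group is (Z/3Z)^* ≅ Z/2Z; (Z/5Z)^* ≅ Z/4Z; (Z/191Z)^* ≅ Z/190Z. Hence Gal(Q(zeta_2865)/Q) ≅ Z/2Z × Z/4Z × Z/190Z.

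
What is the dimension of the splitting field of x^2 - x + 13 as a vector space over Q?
[K:Q] = 2

The discriminant of x^2 + (-1)*x + (13) is b^2 - 4c = 1 - (52) = -51. Since -51 is not a perfect square in Q, the polynomial is irreducible over Q. Its two roots generate a degree-2 extension, so [K:Q] = 2.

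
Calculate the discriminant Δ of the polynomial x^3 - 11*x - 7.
Δ = 4001

For a depressed cubic x^3 + p x + q the discriminant is Δ = -4 p^3 - 27 q^2 = -4*(-11)^3 - 27*(-7)^2 = 5324 - 1323 = 4001.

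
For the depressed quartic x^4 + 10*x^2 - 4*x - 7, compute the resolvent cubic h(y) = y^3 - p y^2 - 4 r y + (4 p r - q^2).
h(y) = y^3 - 10*y^2 + 28*y - 296

Identify coefficients: p = 10, q = -4, r = -7.
Plug into h(y) = y^3 - p y^2 - 4 r y + (4 p r - q^2):
  h(y) = y^3 - (10) y^2 - 4*(-7) y + (4*(10)*(-7) - (-4)^2)
       = y^3 + (-10) y^2 + (28) y + (-296).
Simplifying: h(y) = y^3 - 10*y^2 + 28*y - 296.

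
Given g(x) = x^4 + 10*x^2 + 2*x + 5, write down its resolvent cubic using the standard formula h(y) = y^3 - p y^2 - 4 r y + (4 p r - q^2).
h(y) = y^3 - 10*y^2 - 20*y + 196

Identify coefficients: p = 10, q = 2, r = 5.
Plug into h(y) = y^3 - p y^2 - 4 r y + (4 p r - q^2):
  h(y) = y^3 - (10) y^2 - 4*(5) y + (4*(10)*(5) - (2)^2)
       = y^3 + (-10) y^2 + (-20) y + (196).
Simplifying: h(y) = y^3 - 10*y^2 - 20*y + 196.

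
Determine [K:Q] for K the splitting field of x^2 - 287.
[K:Q] = 2

The polynomial x^2 - 287 is irreducible over Q since 287 is not a perfect square. Its splitting field is Q(sqrt(287)), which has degree 2 over Q.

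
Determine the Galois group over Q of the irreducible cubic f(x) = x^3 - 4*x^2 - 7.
Gal(K/Q) = S_3 (symmetric group of order 6)

Compute the discriminant of x^3 + (-4)*x^2 + (0)*x + (-7): Δ = -3115. Since Δ is not a rational square, the Galois group is not contained in A_3; it must be the full S_3 (irreducibility of the cubic rules out anything smaller).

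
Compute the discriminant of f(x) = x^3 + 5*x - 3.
Δ = -743

For a depressed cubic x^3 + p x + q the discriminant is Δ = -4 p^3 - 27 q^2 = -4*(5)^3 - 27*(-3)^2 = -500 - 243 = -743.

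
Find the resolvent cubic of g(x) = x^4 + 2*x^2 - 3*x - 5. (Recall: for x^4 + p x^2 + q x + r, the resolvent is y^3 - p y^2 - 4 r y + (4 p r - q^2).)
h(y) = y^3 - 2*y^2 + 20*y - 49

Identify coefficients: p = 2, q = -3, r = -5.
Plug into h(y) = y^3 - p y^2 - 4 r y + (4 p r - q^2):
  h(y) = y^3 - (2) y^2 - 4*(-5) y + (4*(2)*(-5) - (-3)^2)
       = y^3 + (-2) y^2 + (20) y + (-49).
Simplifying: h(y) = y^3 - 2*y^2 + 20*y - 49.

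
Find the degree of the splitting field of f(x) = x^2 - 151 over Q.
[K:Q] = 2

The polynomial x^2 - 151 is irreducible over Q since 151 is not a perfect square. Its splitting field is Q(sqrt(151)), which has degree 2 over Q.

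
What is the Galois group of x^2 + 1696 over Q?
Gal(K/Q) = Z/2Z (cyclic of order 2)

x^2 + 1696 is irreducible over Q since -1696 is not a rational square. The splitting field Q(sqrt(-1696)) has degree 2 over Q, and its unique nontrivial automorphism is sqrt(-1696) ↦ -sqrt(-1696). Hence Gal(Q(sqrt(-1696))/Q) = Z/2Z.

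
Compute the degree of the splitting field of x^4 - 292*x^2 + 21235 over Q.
[K:Q] = 4

f factors as (x^2 - 155)(x^2 - 137); the splitting field is K = Q(sqrt(155), sqrt(137)). Since 155, 137, and 21235 are all non-squares in Q, the three subfields Q(sqrt(155)), Q(sqrt(137)), Q(sqrt(21235)) are distinct degree-2 extensions, so [K:Q] = 4 (Klein four Galois group).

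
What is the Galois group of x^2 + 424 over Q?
Gal(K/Q) = Z/2Z (cyclic of order 2)

x^2 + 424 is irreducible over Q since -424 is not a rational square. The splitting field Q(sqrt(-424)) has degree 2 over Q, and its unique nontrivial automorphism is sqrt(-424) ↦ -sqrt(-424). Hence Gal(Q(sqrt(-424))/Q) = Z/2Z.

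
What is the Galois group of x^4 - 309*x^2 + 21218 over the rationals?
Gal(K/Q) = V_4 (Klein four-group, Z/2Z × Z/2Z)

f factors as (x^2 - 103)(x^2 - 206), so the splitting field is K = Q(sqrt(103), sqrt(206)). The elements 103, 206, 21218 are all non-squares in Q, so sqrt(103) and sqrt(206) generate independent quadratic extensions. Thus [K:Q] = 4 and Gal(K/Q) is generated by the two order-2 automorphisms sqrt(103) ↦ -sqrt(103) and sqrt(206) ↦ -sqrt(206), giving V_4.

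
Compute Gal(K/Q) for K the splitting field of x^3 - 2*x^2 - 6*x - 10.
Gal(K/Q) = S_3 (symmetric group of order 6)

Compute the discriminant of x^3 + (-2)*x^2 + (-6)*x + (-10): Δ = -4172. Since Δ is not a rational square, the Galois group is not contained in A_3; it must be the full S_3 (irreducibility of the cubic rules out anything smaller).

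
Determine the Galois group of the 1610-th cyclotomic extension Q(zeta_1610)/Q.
|Gal(Q(zeta_1610)/Q)| = phi(1610) = 528; group ≅ (Z/1610Z)^* ≅ Z/4Z × Z/6Z × Z/22Z

The n-th cyclotomic polynomial Φ_1610(x) is the minimal polynomial of zeta_1610 over Q and has degree phi(1610) = 528. So Q(zeta_1610) is a degree-528 Galois extension with Galois group (Z/1610Z)^*. By CRT, (Z/1610Z)^* ≅ (Z/2Z)^* × (Z/5Z)^* × (Z/7Z)^* × (Z/23Z)^*. Each prime-power unit group is (Z/2Z)^* ≅ trivial group (order 1); (Z/5Z)^* ≅ Z/4Z; (Z/7Z)^* ≅ Z/6Z; (Z/23Z)^* ≅ Z/22Z. Hence Gal(Q(zeta_1610)/Q) ≅ Z/4Z × Z/6Z × Z/22Z.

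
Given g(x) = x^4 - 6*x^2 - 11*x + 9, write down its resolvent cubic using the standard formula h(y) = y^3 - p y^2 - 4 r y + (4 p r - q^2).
h(y) = y^3 + 6*y^2 - 36*y - 337

Identify coefficients: p = -6, q = -11, r = 9.
Plug into h(y) = y^3 - p y^2 - 4 r y + (4 p r - q^2):
  h(y) = y^3 - (-6) y^2 - 4*(9) y + (4*(-6)*(9) - (-11)^2)
       = y^3 + (6) y^2 + (-36) y + (-337).
Simplifying: h(y) = y^3 + 6*y^2 - 36*y - 337.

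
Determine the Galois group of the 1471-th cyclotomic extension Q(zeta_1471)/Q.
|Gal(Q(zeta_1471)/Q)| = phi(1471) = 1470; group ≅ (Z/1471Z)^* ≅ Z/1470Z

The n-th cyclotomic polynomial Φ_1471(x) is the minimal polynomial of zeta_1471 over Q and has degree phi(1471) = 1470. So Q(zeta_1471) is a degree-1470 Galois extension with Galois group (Z/1471Z)^*. (Z/1471Z)^* is cyclic since 1471 is an odd prime power (or 4). Hence Gal(Q(zeta_1471)/Q) ≅ Z/1470Z.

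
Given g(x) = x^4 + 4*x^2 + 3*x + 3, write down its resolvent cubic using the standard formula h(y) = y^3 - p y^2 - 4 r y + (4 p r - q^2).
h(y) = y^3 - 4*y^2 - 12*y + 39

Identify coefficients: p = 4, q = 3, r = 3.
Plug into h(y) = y^3 - p y^2 - 4 r y + (4 p r - q^2):
  h(y) = y^3 - (4) y^2 - 4*(3) y + (4*(4)*(3) - (3)^2)
       = y^3 + (-4) y^2 + (-12) y + (39).
Simplifying: h(y) = y^3 - 4*y^2 - 12*y + 39.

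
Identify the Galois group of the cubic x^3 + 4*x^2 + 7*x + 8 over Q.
Gal(K/Q) = S_3 (symmetric group of order 6)

Compute the discriminant of x^3 + (4)*x^2 + (7)*x + (8): Δ = -332. Since Δ is not a rational square, the Galois group is not contained in A_3; it must be the full S_3 (irreducibility of the cubic rules out anything smaller).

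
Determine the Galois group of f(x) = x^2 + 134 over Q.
Gal(K/Q) = Z/2Z (cyclic of order 2)

x^2 + 134 is irreducible over Q since -134 is not a rational square. The splitting field Q(sqrt(-134)) has degree 2 over Q, and its unique nontrivial automorphism is sqrt(-134) ↦ -sqrt(-134). Hence Gal(Q(sqrt(-134))/Q) = Z/2Z.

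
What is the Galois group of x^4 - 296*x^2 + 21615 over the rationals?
Gal(K/Q) = V_4 (Klein four-group, Z/2Z × Z/2Z)

f factors as (x^2 - 131)(x^2 - 165), so the splitting field is K = Q(sqrt(131), sqrt(165)). The elements 131, 165, 21615 are all non-squares in Q, so sqrt(131) and sqrt(165) generate independent quadratic extensions. Thus [K:Q] = 4 and Gal(K/Q) is generated by the two order-2 automorphisms sqrt(131) ↦ -sqrt(131) and sqrt(165) ↦ -sqrt(165), giving V_4.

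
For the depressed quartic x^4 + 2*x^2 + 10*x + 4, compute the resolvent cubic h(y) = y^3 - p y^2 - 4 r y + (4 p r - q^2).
h(y) = y^3 - 2*y^2 - 16*y - 68

Identify coefficients: p = 2, q = 10, r = 4.
Plug into h(y) = y^3 - p y^2 - 4 r y + (4 p r - q^2):
  h(y) = y^3 - (2) y^2 - 4*(4) y + (4*(2)*(4) - (10)^2)
       = y^3 + (-2) y^2 + (-16) y + (-68).
Simplifying: h(y) = y^3 - 2*y^2 - 16*y - 68.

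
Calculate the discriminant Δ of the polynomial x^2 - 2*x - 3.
Δ = 16

For a quadratic a x^2 + b x + c the discriminant is Δ = b^2 - 4ac = (-2)^2 - 4*(1)*(-3) = 4 - (-12) = 16.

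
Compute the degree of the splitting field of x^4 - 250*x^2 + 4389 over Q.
[K:Q] = 4

f factors as (x^2 - 19)(x^2 - 231); the splitting field is K = Q(sqrt(19), sqrt(231)). Since 19, 231, and 4389 are all non-squares in Q, the three subfields Q(sqrt(19)), Q(sqrt(231)), Q(sqrt(4389)) are distinct degree-2 extensions, so [K:Q] = 4 (Klein four Galois group).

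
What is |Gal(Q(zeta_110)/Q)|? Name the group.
|Gal(Q(zeta_110)/Q)| = phi(110) = 40; group ≅ (Z/110Z)^* ≅ Z/4Z × Z/10Z

The n-th cyclotomic polynomial Φ_110(x) is the minimal polynomial of zeta_110 over Q and has degree phi(110) = 40. So Q(zeta_110) is a degree-40 Galois extension with Galois group (Z/110Z)^*. By CRT, (Z/110Z)^* ≅ (Z/2Z)^* × (Z/5Z)^* × (Z/11Z)^*. Each prime-power unit group is (Z/2Z)^* ≅ trivial group (order 1); (Z/5Z)^* ≅ Z/4Z; (Z/11Z)^* ≅ Z/10Z. Hence Gal(Q(zeta_110)/Q) ≅ Z/4Z × Z/10Z.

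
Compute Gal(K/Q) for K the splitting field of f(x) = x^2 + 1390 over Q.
Gal(K/Q) = Z/2Z (cyclic of order 2)

x^2 + 1390 is irreducible over Q since -1390 is not a rational square. The splitting field Q(sqrt(-1390)) has degree 2 over Q, and its unique nontrivial automorphism is sqrt(-1390) ↦ -sqrt(-1390). Hence Gal(Q(sqrt(-1390))/Q) = Z/2Z.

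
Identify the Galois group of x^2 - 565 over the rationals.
Gal(K/Q) = Z/2Z (cyclic of order 2)

x^2 - 565 is irreducible over Q since 565 is not a rational square. The splitting field Q(sqrt(565)) has degree 2 over Q, and its unique nontrivial automorphism is sqrt(565) ↦ -sqrt(565). Hence Gal(Q(sqrt(565))/Q) = Z/2Z.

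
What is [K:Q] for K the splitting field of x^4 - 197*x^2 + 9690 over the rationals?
[K:Q] = 4

f factors as (x^2 - 95)(x^2 - 102); the splitting field is K = Q(sqrt(95), sqrt(102)). Since 95, 102, and 9690 are all non-squares in Q, the three subfields Q(sqrt(95)), Q(sqrt(102)), Q(sqrt(9690)) are distinct degree-2 extensions, so [K:Q] = 4 (Klein four Galois group).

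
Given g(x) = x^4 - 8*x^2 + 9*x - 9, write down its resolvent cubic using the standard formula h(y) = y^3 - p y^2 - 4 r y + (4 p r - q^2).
h(y) = y^3 + 8*y^2 + 36*y + 207

Identify coefficients: p = -8, q = 9, r = -9.
Plug into h(y) = y^3 - p y^2 - 4 r y + (4 p r - q^2):
  h(y) = y^3 - (-8) y^2 - 4*(-9) y + (4*(-8)*(-9) - (9)^2)
       = y^3 + (8) y^2 + (36) y + (207).
Simplifying: h(y) = y^3 + 8*y^2 + 36*y + 207.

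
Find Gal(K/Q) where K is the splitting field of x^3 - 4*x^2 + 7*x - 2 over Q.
Gal(K/Q) = S_3 (symmetric group of order 6)

Compute the discriminant of x^3 + (-4)*x^2 + (7)*x + (-2): Δ = -200. Since Δ is not a rational square, the Galois group is not contained in A_3; it must be the full S_3 (irreducibility of the cubic rules out anything smaller).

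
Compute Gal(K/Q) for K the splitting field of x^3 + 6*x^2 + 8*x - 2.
Gal(K/Q) = S_3 (symmetric group of order 6)

Compute the discriminant of x^3 + (6)*x^2 + (8)*x + (-2): Δ = 148. Since Δ is not a rational square, the Galois group is not contained in A_3; it must be the full S_3 (irreducibility of the cubic rules out anything smaller).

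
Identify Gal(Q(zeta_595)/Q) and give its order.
|Gal(Q(zeta_595)/Q)| = phi(595) = 384; group ≅ (Z/595Z)^* ≅ Z/4Z × Z/6Z × Z/16Z

The n-th cyclotomic polynomial Φ_595(x) is the minimal polynomial of zeta_595 over Q and has degree phi(595) = 384. So Q(zeta_595) is a degree-384 Galois extension with Galois group (Z/595Z)^*. By CRT, (Z/595Z)^* ≅ (Z/5Z)^* × (Z/7Z)^* × (Z/17Z)^*. Each prime-power unit group is (Z/5Z)^* ≅ Z/4Z; (Z/7Z)^* ≅ Z/6Z; (Z/17Z)^* ≅ Z/16Z. Hence Gal(Q(zeta_595)/Q) ≅ Z/4Z × Z/6Z × Z/16Z.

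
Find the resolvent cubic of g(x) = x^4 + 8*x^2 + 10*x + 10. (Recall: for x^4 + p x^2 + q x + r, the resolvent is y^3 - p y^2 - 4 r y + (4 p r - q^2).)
h(y) = y^3 - 8*y^2 - 40*y + 220

Identify coefficients: p = 8, q = 10, r = 10.
Plug into h(y) = y^3 - p y^2 - 4 r y + (4 p r - q^2):
  h(y) = y^3 - (8) y^2 - 4*(10) y + (4*(8)*(10) - (10)^2)
       = y^3 + (-8) y^2 + (-40) y + (220).
Simplifying: h(y) = y^3 - 8*y^2 - 40*y + 220.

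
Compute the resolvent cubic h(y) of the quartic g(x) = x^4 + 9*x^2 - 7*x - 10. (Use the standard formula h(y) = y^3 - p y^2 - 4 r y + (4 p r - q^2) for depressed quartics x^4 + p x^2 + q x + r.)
h(y) = y^3 - 9*y^2 + 40*y - 409

Identify coefficients: p = 9, q = -7, r = -10.
Plug into h(y) = y^3 - p y^2 - 4 r y + (4 p r - q^2):
  h(y) = y^3 - (9) y^2 - 4*(-10) y + (4*(9)*(-10) - (-7)^2)
       = y^3 + (-9) y^2 + (40) y + (-409).
Simplifying: h(y) = y^3 - 9*y^2 + 40*y - 409.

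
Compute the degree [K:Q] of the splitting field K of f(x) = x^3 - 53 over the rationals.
[K:Q] = 6

x^3 - 53 has one real root r = 53^(1/3) and two complex roots r*zeta_3, r*zeta_3^2 where zeta_3 = e^(2*pi*i/3). The splitting field is Q(r, zeta_3). [Q(r):Q] = 3 and [Q(zeta_3):Q] = 2 with gcd = 1, so [Q(r, zeta_3):Q] = 3 * 2 = 6.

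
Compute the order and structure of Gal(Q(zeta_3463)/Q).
|Gal(Q(zeta_3463)/Q)| = phi(3463) = 3462; group ≅ (Z/3463Z)^* ≅ Z/3462Z

The n-th cyclotomic polynomial Φ_3463(x) is the minimal polynomial of zeta_3463 over Q and has degree phi(3463) = 3462. So Q(zeta_3463) is a degree-3462 Galois extension with Galois group (Z/3463Z)^*. (Z/3463Z)^* is cyclic since 3463 is an odd prime power (or 4). Hence Gal(Q(zeta_3463)/Q) ≅ Z/3462Z.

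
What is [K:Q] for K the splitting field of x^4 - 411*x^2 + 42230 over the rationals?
[K:Q] = 4

f factors as (x^2 - 206)(x^2 - 205); the splitting field is K = Q(sqrt(206), sqrt(205)). Since 206, 205, and 42230 are all non-squares in Q, the three subfields Q(sqrt(206)), Q(sqrt(205)), Q(sqrt(42230)) are distinct degree-2 extensions, so [K:Q] = 4 (Klein four Galois group).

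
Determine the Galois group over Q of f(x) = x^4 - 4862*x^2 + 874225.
Gal(K/Q) = Z/2Z (cyclic of order 2)

f factors as (x^2 - 187)(x^2 - 4675), so the splitting field is K = Q(sqrt(187), sqrt(4675)). The squarefree part of 187 is 187 and the squarefree part of 4675 is also 187, so sqrt(187) and sqrt(4675) are both rational multiples of sqrt(187). Hence Q(sqrt(187)) = Q(sqrt(4675)) = Q(sqrt(187)), and the splitting field collapses to a single degree-2 extension with Galois group Z/2Z.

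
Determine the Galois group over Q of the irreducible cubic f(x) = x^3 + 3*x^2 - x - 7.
Gal(K/Q) = S_3 (symmetric group of order 6)

Compute the discriminant of x^3 + (3)*x^2 + (-1)*x + (-7): Δ = -176. Since Δ is not a rational square, the Galois group is not contained in A_3; it must be the full S_3 (irreducibility of the cubic rules out anything smaller).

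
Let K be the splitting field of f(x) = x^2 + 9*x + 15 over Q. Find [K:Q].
[K:Q] = 2

The discriminant of x^2 + (9)*x + (15) is b^2 - 4c = 81 - (60) = 21. Since 21 is not a perfect square in Q, the polynomial is irreducible over Q. Its two roots generate a degree-2 extension, so [K:Q] = 2.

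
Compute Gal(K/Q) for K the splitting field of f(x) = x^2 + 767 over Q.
Gal(K/Q) = Z/2Z (cyclic of order 2)

x^2 + 767 is irreducible over Q since -767 is not a rational square. The splitting field Q(sqrt(-767)) has degree 2 over Q, and its unique nontrivial automorphism is sqrt(-767) ↦ -sqrt(-767). Hence Gal(Q(sqrt(-767))/Q) = Z/2Z.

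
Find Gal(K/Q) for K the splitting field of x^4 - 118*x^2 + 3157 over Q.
Gal(K/Q) = V_4 (Klein four-group, Z/2Z × Z/2Z)

f factors as (x^2 - 41)(x^2 - 77), so the splitting field is K = Q(sqrt(41), sqrt(77)). The elements 41, 77, 3157 are all non-squares in Q, so sqrt(41) and sqrt(77) generate independent quadratic extensions. Thus [K:Q] = 4 and Gal(K/Q) is generated by the two order-2 automorphisms sqrt(41) ↦ -sqrt(41) and sqrt(77) ↦ -sqrt(77), giving V_4.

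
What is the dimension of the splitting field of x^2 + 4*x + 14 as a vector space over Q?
[K:Q] = 2

The discriminant of x^2 + (4)*x + (14) is b^2 - 4c = 16 - (56) = -40. Since -40 is not a perfect square in Q, the polynomial is irreducible over Q. Its two roots generate a degree-2 extension, so [K:Q] = 2.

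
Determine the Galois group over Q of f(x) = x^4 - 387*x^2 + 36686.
Gal(K/Q) = V_4 (Klein four-group, Z/2Z × Z/2Z)

f factors as (x^2 - 221)(x^2 - 166), so the splitting field is K = Q(sqrt(221), sqrt(166)). The elements 221, 166, 36686 are all non-squares in Q, so sqrt(221) and sqrt(166) generate independent quadratic extensions. Thus [K:Q] = 4 and Gal(K/Q) is generated by the two order-2 automorphisms sqrt(221) ↦ -sqrt(221) and sqrt(166) ↦ -sqrt(166), giving V_4.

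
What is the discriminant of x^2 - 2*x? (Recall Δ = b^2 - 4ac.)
Δ = 4

For a quadratic a x^2 + b x + c the discriminant is Δ = b^2 - 4ac = (-2)^2 - 4*(1)*(0) = 4 - (0) = 4.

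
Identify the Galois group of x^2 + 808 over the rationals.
Gal(K/Q) = Z/2Z (cyclic of order 2)

x^2 + 808 is irreducible over Q since -808 is not a rational square. The splitting field Q(sqrt(-808)) has degree 2 over Q, and its unique nontrivial automorphism is sqrt(-808) ↦ -sqrt(-808). Hence Gal(Q(sqrt(-808))/Q) = Z/2Z.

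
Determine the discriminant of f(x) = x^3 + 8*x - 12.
Δ = -5936

For a depressed cubic x^3 + p x + q the discriminant is Δ = -4 p^3 - 27 q^2 = -4*(8)^3 - 27*(-12)^2 = -2048 - 3888 = -5936.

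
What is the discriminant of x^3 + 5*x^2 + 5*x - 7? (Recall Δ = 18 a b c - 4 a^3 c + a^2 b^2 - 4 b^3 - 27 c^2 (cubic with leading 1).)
Δ = -848

For x^3 + a x^2 + b x + c the discriminant is Δ = 18 a b c - 4 a^3 c + a^2 b^2 - 4 b^3 - 27 c^2.
Plug a = 5, b = 5, c = -7:
  18*(5)*(5)*(-7) - 4*(5)^3*(-7) + (5)^2*(5)^2 - 4*(5)^3 - 27*(-7)^2
  = -3150 + (3500) + 625 + (-500) + (-1323)
  = -848.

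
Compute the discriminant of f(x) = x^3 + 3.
Δ = -243

For a depressed cubic x^3 + p x + q the discriminant is Δ = -4 p^3 - 27 q^2 = -4*(0)^3 - 27*(3)^2 = 0 - 243 = -243.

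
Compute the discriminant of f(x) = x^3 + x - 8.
Δ = -1732

For a depressed cubic x^3 + p x + q the discriminant is Δ = -4 p^3 - 27 q^2 = -4*(1)^3 - 27*(-8)^2 = -4 - 1728 = -1732.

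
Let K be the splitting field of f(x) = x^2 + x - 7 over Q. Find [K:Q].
[K:Q] = 2

The discriminant of x^2 + (1)*x + (-7) is b^2 - 4c = 1 - (-28) = 29. Since 29 is not a perfect square in Q, the polynomial is irreducible over Q. Its two roots generate a degree-2 extension, so [K:Q] = 2.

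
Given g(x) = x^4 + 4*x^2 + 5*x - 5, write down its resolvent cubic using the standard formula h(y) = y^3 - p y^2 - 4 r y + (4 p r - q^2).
h(y) = y^3 - 4*y^2 + 20*y - 105

Identify coefficients: p = 4, q = 5, r = -5.
Plug into h(y) = y^3 - p y^2 - 4 r y + (4 p r - q^2):
  h(y) = y^3 - (4) y^2 - 4*(-5) y + (4*(4)*(-5) - (5)^2)
       = y^3 + (-4) y^2 + (20) y + (-105).
Simplifying: h(y) = y^3 - 4*y^2 + 20*y - 105.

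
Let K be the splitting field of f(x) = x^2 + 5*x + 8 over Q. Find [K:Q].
[K:Q] = 2

The discriminant of x^2 + (5)*x + (8) is b^2 - 4c = 25 - (32) = -7. Since -7 is not a perfect square in Q, the polynomial is irreducible over Q. Its two roots generate a degree-2 extension, so [K:Q] = 2.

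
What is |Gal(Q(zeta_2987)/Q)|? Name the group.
|Gal(Q(zeta_2987)/Q)| = phi(2987) = 2856; group ≅ (Z/2987Z)^* ≅ Z/28Z × Z/102Z

The n-th cyclotomic polynomial Φ_2987(x) is the minimal polynomial of zeta_2987 over Q and has degree phi(2987) = 2856. So Q(zeta_2987) is a degree-2856 Galois extension with Galois group (Z/2987Z)^*. By CRT, (Z/2987Z)^* ≅ (Z/29Z)^* × (Z/103Z)^*. Each prime-power unit group is (Z/29Z)^* ≅ Z/28Z; (Z/103Z)^* ≅ Z/102Z. Hence Gal(Q(zeta_2987)/Q) ≅ Z/28Z × Z/102Z.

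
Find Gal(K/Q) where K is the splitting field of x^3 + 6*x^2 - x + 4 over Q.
Gal(K/Q) = S_3 (symmetric group of order 6)

Compute the discriminant of x^3 + (6)*x^2 + (-1)*x + (4): Δ = -4280. Since Δ is not a rational square, the Galois group is not contained in A_3; it must be the full S_3 (irreducibility of the cubic rules out anything smaller).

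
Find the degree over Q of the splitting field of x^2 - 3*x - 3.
[K:Q] = 2

The discriminant of x^2 + (-3)*x + (-3) is b^2 - 4c = 9 - (-12) = 21. Since 21 is not a perfect square in Q, the polynomial is irreducible over Q. Its two roots generate a degree-2 extension, so [K:Q] = 2.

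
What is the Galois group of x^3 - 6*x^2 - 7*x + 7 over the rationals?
Gal(K/Q) = S_3 (symmetric group of order 6)

Compute the discriminant of x^3 + (-6)*x^2 + (-7)*x + (7): Δ = 13153. Since Δ is not a rational square, the Galois group is not contained in A_3; it must be the full S_3 (irreducibility of the cubic rules out anything smaller).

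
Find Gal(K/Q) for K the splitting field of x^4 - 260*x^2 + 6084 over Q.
Gal(K/Q) = Z/2Z (cyclic of order 2)

f factors as (x^2 - 234)(x^2 - 26), so the splitting field is K = Q(sqrt(234), sqrt(26)). The squarefree part of 234 is 26 and the squarefree part of 26 is also 26, so sqrt(234) and sqrt(26) are both rational multiples of sqrt(26). Hence Q(sqrt(234)) = Q(sqrt(26)) = Q(sqrt(26)), and the splitting field collapses to a single degree-2 extension with Galois group Z/2Z.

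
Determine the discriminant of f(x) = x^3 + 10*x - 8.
Δ = -5728

For a depressed cubic x^3 + p x + q the discriminant is Δ = -4 p^3 - 27 q^2 = -4*(10)^3 - 27*(-8)^2 = -4000 - 1728 = -5728.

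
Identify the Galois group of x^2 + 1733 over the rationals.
Gal(K/Q) = Z/2Z (cyclic of order 2)

x^2 + 1733 is irreducible over Q since -1733 is not a rational square. The splitting field Q(sqrt(-1733)) has degree 2 over Q, and its unique nontrivial automorphism is sqrt(-1733) ↦ -sqrt(-1733). Hence Gal(Q(sqrt(-1733))/Q) = Z/2Z.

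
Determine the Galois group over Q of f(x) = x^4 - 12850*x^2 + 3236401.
Gal(K/Q) = Z/2Z (cyclic of order 2)

f factors as (x^2 - 12593)(x^2 - 257), so the splitting field is K = Q(sqrt(12593), sqrt(257)). The squarefree part of 12593 is 257 and the squarefree part of 257 is also 257, so sqrt(12593) and sqrt(257) are both rational multiples of sqrt(257). Hence Q(sqrt(12593)) = Q(sqrt(257)) = Q(sqrt(257)), and the splitting field collapses to a single degree-2 extension with Galois group Z/2Z.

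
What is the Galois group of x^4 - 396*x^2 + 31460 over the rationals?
Gal(K/Q) = V_4 (Klein four-group, Z/2Z × Z/2Z)

f factors as (x^2 - 286)(x^2 - 110), so the splitting field is K = Q(sqrt(286), sqrt(110)). The elements 286, 110, 31460 are all non-squares in Q, so sqrt(286) and sqrt(110) generate independent quadratic extensions. Thus [K:Q] = 4 and Gal(K/Q) is generated by the two order-2 automorphisms sqrt(286) ↦ -sqrt(286) and sqrt(110) ↦ -sqrt(110), giving V_4.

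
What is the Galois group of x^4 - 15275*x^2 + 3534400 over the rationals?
Gal(K/Q) = Z/2Z (cyclic of order 2)

f factors as (x^2 - 15040)(x^2 - 235), so the splitting field is K = Q(sqrt(15040), sqrt(235)). The squarefree part of 15040 is 235 and the squarefree part of 235 is also 235, so sqrt(15040) and sqrt(235) are both rational multiples of sqrt(235). Hence Q(sqrt(15040)) = Q(sqrt(235)) = Q(sqrt(235)), and the splitting field collapses to a single degree-2 extension with Galois group Z/2Z.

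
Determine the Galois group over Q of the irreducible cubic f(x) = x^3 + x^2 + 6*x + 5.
Gal(K/Q) = S_3 (symmetric group of order 6)

Compute the discriminant of x^3 + (1)*x^2 + (6)*x + (5): Δ = -983. Since Δ is not a rational square, the Galois group is not contained in A_3; it must be the full S_3 (irreducibility of the cubic rules out anything smaller).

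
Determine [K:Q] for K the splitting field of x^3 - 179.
[K:Q] = 6

x^3 - 179 has one real root r = 179^(1/3) and two complex roots r*zeta_3, r*zeta_3^2 where zeta_3 = e^(2*pi*i/3). The splitting field is Q(r, zeta_3). [Q(r):Q] = 3 and [Q(zeta_3):Q] = 2 with gcd = 1, so [Q(r, zeta_3):Q] = 3 * 2 = 6.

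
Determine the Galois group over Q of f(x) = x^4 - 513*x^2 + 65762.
Gal(K/Q) = V_4 (Klein four-group, Z/2Z × Z/2Z)

f factors as (x^2 - 262)(x^2 - 251), so the splitting field is K = Q(sqrt(262), sqrt(251)). The elements 262, 251, 65762 are all non-squares in Q, so sqrt(262) and sqrt(251) generate independent quadratic extensions. Thus [K:Q] = 4 and Gal(K/Q) is generated by the two order-2 automorphisms sqrt(262) ↦ -sqrt(262) and sqrt(251) ↦ -sqrt(251), giving V_4.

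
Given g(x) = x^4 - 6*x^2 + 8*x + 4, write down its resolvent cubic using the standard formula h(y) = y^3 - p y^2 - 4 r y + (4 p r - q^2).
h(y) = y^3 + 6*y^2 - 16*y - 160

Identify coefficients: p = -6, q = 8, r = 4.
Plug into h(y) = y^3 - p y^2 - 4 r y + (4 p r - q^2):
  h(y) = y^3 - (-6) y^2 - 4*(4) y + (4*(-6)*(4) - (8)^2)
       = y^3 + (6) y^2 + (-16) y + (-160).
Simplifying: h(y) = y^3 + 6*y^2 - 16*y - 160.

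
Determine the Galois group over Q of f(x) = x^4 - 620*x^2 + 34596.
Gal(K/Q) = Z/2Z (cyclic of order 2)

f factors as (x^2 - 62)(x^2 - 558), so the splitting field is K = Q(sqrt(62), sqrt(558)). The squarefree part of 62 is 62 and the squarefree part of 558 is also 62, so sqrt(62) and sqrt(558) are both rational multiples of sqrt(62). Hence Q(sqrt(62)) = Q(sqrt(558)) = Q(sqrt(62)), and the splitting field collapses to a single degree-2 extension with Galois group Z/2Z.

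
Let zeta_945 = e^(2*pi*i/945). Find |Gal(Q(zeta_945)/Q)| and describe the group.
|Gal(Q(zeta_945)/Q)| = phi(945) = 432; group ≅ (Z/945Z)^* ≅ Z/4Z × Z/6Z × Z/18Z

The n-th cyclotomic polynomial Φ_945(x) is the minimal polynomial of zeta_945 over Q and has degree phi(945) = 432. So Q(zeta_945) is a degree-432 Galois extension with Galois group (Z/945Z)^*. By CRT, (Z/945Z)^* ≅ (Z/27Z)^* × (Z/5Z)^* × (Z/7Z)^*. Each prime-power unit group is (Z/27Z)^* ≅ Z/18Z; (Z/5Z)^* ≅ Z/4Z; (Z/7Z)^* ≅ Z/6Z. Hence Gal(Q(zeta_945)/Q) ≅ Z/4Z × Z/6Z × Z/18Z.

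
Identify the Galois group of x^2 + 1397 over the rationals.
Gal(K/Q) = Z/2Z (cyclic of order 2)

x^2 + 1397 is irreducible over Q since -1397 is not a rational square. The splitting field Q(sqrt(-1397)) has degree 2 over Q, and its unique nontrivial automorphism is sqrt(-1397) ↦ -sqrt(-1397). Hence Gal(Q(sqrt(-1397))/Q) = Z/2Z.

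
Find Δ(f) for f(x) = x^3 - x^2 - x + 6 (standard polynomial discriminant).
Δ = -835

For x^3 + a x^2 + b x + c the discriminant is Δ = 18 a b c - 4 a^3 c + a^2 b^2 - 4 b^3 - 27 c^2.
Plug a = -1, b = -1, c = 6:
  18*(-1)*(-1)*(6) - 4*(-1)^3*(6) + (-1)^2*(-1)^2 - 4*(-1)^3 - 27*(6)^2
  = 108 + (24) + 1 + (4) + (-972)
  = -835.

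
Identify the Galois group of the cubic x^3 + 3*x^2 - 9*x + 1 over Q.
Gal(K/Q) = S_3 (symmetric group of order 6)

Compute the discriminant of x^3 + (3)*x^2 + (-9)*x + (1): Δ = 3024. Since Δ is not a rational square, the Galois group is not contained in A_3; it must be the full S_3 (irreducibility of the cubic rules out anything smaller).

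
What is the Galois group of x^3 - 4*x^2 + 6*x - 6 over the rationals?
Gal(K/Q) = S_3 (symmetric group of order 6)

Compute the discriminant of x^3 + (-4)*x^2 + (6)*x + (-6): Δ = -204. Since Δ is not a rational square, the Galois group is not contained in A_3; it must be the full S_3 (irreducibility of the cubic rules out anything smaller).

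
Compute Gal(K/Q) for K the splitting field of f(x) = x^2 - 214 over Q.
Gal(K/Q) = Z/2Z (cyclic of order 2)

x^2 - 214 is irreducible over Q since 214 is not a rational square. The splitting field Q(sqrt(214)) has degree 2 over Q, and its unique nontrivial automorphism is sqrt(214) ↦ -sqrt(214). Hence Gal(Q(sqrt(214))/Q) = Z/2Z.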